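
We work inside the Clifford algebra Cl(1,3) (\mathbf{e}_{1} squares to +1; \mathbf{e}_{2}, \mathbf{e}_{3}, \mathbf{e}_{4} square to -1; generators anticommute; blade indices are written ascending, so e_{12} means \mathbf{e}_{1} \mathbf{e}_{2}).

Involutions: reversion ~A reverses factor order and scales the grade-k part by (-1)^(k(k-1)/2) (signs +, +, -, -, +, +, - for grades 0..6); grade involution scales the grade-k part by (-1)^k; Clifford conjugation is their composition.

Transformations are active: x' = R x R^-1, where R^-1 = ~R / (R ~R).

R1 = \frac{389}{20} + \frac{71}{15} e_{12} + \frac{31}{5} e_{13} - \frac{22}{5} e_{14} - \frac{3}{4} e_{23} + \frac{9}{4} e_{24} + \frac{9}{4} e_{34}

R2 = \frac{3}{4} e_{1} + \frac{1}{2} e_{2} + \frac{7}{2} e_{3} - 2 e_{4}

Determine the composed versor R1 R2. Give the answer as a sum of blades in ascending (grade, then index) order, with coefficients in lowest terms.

Distribute over the terms of R2 (each basis-blade product reordered to ascending indices, repeated generators contracted through their squares):
R1 (\frac{3}{4} e_{1}) = \frac{1167}{80} e_{1} - \frac{71}{20} e_{2} - \frac{93}{20} e_{3} + \frac{33}{10} e_{4} - \frac{9}{16} e_{123} + \frac{27}{16} e_{124} + \frac{27}{16} e_{134}
R1 (\frac{1}{2} e_{2}) = -\frac{71}{30} e_{1} + \frac{389}{40} e_{2} - \frac{3}{8} e_{3} + \frac{9}{8} e_{4} - \frac{31}{10} e_{123} + \frac{11}{5} e_{124} + \frac{9}{8} e_{234}
R1 (\frac{7}{2} e_{3}) = -\frac{217}{10} e_{1} + \frac{21}{8} e_{2} + \frac{2723}{40} e_{3} + \frac{63}{8} e_{4} + \frac{497}{30} e_{123} + \frac{77}{5} e_{134} - \frac{63}{8} e_{234}
R1 (-2 e_{4}) = -\frac{44}{5} e_{1} + \frac{9}{2} e_{2} + \frac{9}{2} e_{3} - \frac{389}{10} e_{4} - \frac{142}{15} e_{124} - \frac{62}{5} e_{134} + \frac{3}{2} e_{234}
Summing the partial products and collecting blades:
Answer: -\frac{4387}{240} e_{1} + \frac{133}{10} e_{2} + \frac{1351}{20} e_{3} - \frac{133}{5} e_{4} + \frac{3097}{240} e_{123} - \frac{1339}{240} e_{124} + \frac{75}{16} e_{134} - \frac{21}{4} e_{234}


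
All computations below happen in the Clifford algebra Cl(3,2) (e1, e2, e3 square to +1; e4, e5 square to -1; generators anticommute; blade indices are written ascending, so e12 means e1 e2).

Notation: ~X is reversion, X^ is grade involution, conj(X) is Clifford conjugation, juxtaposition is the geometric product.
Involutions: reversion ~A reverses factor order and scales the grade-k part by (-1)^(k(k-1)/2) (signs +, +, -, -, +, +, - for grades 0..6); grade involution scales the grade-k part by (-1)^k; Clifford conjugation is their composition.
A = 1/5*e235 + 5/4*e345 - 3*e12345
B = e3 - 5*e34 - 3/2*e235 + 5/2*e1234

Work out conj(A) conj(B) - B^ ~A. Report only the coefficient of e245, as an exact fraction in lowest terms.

first term: -3/10 - 5/4*e5 - 9/2*e14 - 15/8*e24 + 1/5*e25 - 5/4*e45 + 145/8*e125 - 1/2*e145 + e245 - 3*e1245
second term: -3/10 + 55/4*e5 - 9/2*e14 + 15/8*e24 - 1/5*e25 + 5/4*e45 + 95/8*e125 + 1/2*e145 - e245 + 3*e1245
Answer: 2


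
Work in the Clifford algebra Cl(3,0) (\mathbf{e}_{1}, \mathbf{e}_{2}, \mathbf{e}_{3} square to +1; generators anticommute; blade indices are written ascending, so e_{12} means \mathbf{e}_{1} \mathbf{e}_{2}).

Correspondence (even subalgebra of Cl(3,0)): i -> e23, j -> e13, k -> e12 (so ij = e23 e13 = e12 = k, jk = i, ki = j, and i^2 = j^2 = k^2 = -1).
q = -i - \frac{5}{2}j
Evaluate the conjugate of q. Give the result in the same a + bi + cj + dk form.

In blades: q = -\frac{5}{2} e_{13} - e_{23}.
Quaternion conjugation is reversion on the even subalgebra: the scalar is fixed and every grade-2 blade flips sign, giving \frac{5}{2} e_{13} + e_{23}; translating back:
Answer: i + \frac{5}{2}j


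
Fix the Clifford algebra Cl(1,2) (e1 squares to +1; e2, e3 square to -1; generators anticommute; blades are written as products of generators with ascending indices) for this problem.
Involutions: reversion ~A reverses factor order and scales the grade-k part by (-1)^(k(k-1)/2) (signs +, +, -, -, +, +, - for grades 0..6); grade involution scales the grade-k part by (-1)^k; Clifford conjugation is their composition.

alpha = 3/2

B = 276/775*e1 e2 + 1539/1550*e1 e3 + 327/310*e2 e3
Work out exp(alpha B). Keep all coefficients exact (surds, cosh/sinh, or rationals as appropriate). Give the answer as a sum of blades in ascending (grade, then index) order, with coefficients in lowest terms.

B^2 term by term: the squares give (276/775)^2*(e1 e2)^2 + (1539/1550)^2*(e1 e3)^2 + (327/310)^2*(e2 e3)^2 = 76176/600625*(+1) + 2368521/2402500*(+1) + 106929/96100*(-1) = 0 (each basis 2-blade squares to minus the product of its generators' squares); cross terms between blades sharing an index anticommute and cancel. So B^2 = 0.
B^2 = 0, so the series closes: exp(alpha B) = 1 + alpha B (parabolic case).
Answer: 1 + 414/775*e1 e2 + 4617/3100*e1 e3 + 981/620*e2 e3


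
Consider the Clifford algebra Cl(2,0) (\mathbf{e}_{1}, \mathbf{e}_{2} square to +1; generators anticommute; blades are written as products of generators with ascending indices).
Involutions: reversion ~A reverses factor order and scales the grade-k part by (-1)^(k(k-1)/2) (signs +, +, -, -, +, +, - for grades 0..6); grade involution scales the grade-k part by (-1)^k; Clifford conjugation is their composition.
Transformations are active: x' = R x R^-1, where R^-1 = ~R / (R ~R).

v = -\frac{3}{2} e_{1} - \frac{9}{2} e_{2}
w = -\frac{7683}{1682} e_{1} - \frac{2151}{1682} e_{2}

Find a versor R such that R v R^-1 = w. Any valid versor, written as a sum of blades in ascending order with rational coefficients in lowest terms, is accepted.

Here q(v) = q(w) = \frac{45}{2}; the classical choice R = v + w = -\frac{5103}{841} e_{1} - \frac{4860}{841} e_{2} then realises v -> w under the sandwich.
Answer: -\frac{5103}{841} e_{1} - \frac{4860}{841} e_{2}


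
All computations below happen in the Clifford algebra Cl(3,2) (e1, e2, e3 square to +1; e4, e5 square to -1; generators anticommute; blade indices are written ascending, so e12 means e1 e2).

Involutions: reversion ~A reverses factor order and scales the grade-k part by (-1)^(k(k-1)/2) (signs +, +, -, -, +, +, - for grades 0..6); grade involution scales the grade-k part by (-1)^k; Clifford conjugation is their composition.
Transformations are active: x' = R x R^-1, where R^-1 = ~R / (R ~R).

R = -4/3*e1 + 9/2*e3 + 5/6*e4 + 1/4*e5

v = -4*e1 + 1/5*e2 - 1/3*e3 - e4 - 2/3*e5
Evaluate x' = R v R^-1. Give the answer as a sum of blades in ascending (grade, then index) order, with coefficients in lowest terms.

~R = -4/3*e1 + 9/2*e3 + 5/6*e4 + 1/4*e5, and R ~R = 1021/48, so R^-1 = ~R / (1021/48).
R v = 29/6 - 4/15*e12 + 166/9*e13 + 14/3*e14 + 17/9*e15 - 9/10*e23 - 1/6*e24 - 1/20*e25 - 38/9*e34 - 35/12*e35 - 11/36*e45
Answer: 10396/3063*e1 - 1/5*e2 + 7285/3063*e3 + 4223/3063*e4 + 2390/3063*e5


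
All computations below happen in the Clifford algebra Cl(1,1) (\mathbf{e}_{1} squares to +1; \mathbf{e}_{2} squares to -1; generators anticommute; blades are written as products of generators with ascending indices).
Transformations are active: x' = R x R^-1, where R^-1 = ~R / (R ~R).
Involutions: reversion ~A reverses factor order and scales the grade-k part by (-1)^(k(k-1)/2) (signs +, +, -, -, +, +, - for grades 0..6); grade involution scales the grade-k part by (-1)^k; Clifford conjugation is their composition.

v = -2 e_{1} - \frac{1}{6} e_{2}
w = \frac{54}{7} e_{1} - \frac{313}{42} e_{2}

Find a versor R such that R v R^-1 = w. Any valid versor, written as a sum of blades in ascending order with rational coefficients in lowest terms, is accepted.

Construction: equal norms (both \frac{143}{36}) license R = v + w = \frac{40}{7} e_{1} - \frac{160}{21} e_{2} — nothing changes along that direction, while (v - w)/2 changes sign, so v maps onto w.
Answer: \frac{40}{7} e_{1} - \frac{160}{21} e_{2}


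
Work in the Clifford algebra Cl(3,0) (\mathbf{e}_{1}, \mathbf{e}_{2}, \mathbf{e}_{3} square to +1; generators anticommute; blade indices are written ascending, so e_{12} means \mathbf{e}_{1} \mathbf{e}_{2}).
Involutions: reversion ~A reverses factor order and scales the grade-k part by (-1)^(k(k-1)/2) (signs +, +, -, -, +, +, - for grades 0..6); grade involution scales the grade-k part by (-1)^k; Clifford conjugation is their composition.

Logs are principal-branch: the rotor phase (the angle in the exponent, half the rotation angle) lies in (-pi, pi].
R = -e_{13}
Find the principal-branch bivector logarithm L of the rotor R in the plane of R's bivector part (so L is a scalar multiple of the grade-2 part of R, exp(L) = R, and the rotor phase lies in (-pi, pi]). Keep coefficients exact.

The scalar part of R is 0, so the principal-branch rotor phase is pinned; divide the bivector part by its sine to get the unit plane — L is the phase times that plane.
Concretely: cos(phase) = 0 gives phase = ±\frac{\pi}{2}, and since phase/sin(phase) is even the sign is immaterial: L = (phase/sin(phase)) * <R>_2 = (\frac{\pi}{2}) * <R>_2.
Answer: - \frac{\pi}{2} e_{13}


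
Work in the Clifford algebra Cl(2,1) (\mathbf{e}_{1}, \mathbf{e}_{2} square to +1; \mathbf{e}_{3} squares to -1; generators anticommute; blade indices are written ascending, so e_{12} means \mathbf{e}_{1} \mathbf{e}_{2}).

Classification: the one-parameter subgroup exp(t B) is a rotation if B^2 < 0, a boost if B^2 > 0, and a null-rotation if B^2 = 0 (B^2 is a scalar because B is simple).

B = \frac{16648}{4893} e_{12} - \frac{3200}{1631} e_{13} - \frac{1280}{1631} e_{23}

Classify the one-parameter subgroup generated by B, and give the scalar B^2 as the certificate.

B^2 term by term: the squares give (\frac{16648}{4893})^2*(e_{12})^2 + (-\frac{3200}{1631})^2*(e_{13})^2 + (-\frac{1280}{1631})^2*(e_{23})^2 = \frac{277155904}{23941449}*(-1) + \frac{10240000}{2660161}*(+1) + \frac{1638400}{2660161}*(+1) = -\frac{64}{9} (each basis 2-blade squares to minus the product of its generators' squares); cross terms between blades sharing an index anticommute and cancel. So B^2 = -\frac{64}{9}.
Answer: rotation, certificate B^2 = -\frac{64}{9}. The scalar -\frac{64}{9} is the complete invariant here: its sign names the subgroup type.


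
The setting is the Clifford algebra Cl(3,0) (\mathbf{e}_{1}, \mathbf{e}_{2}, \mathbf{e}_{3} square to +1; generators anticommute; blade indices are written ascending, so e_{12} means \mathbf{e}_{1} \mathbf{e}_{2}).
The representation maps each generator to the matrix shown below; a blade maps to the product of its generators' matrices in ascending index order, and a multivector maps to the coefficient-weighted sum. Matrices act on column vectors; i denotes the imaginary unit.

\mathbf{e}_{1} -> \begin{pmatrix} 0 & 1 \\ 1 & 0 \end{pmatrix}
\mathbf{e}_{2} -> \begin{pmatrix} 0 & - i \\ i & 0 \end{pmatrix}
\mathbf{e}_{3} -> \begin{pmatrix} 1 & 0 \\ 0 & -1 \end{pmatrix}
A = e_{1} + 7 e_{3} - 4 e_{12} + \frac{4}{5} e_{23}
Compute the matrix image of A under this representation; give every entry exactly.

Bivector images (products of the table entries): rho(e_{12}) = rho(\mathbf{e}_{1})rho(\mathbf{e}_{2}) = \begin{pmatrix} i & 0 \\ 0 & - i \end{pmatrix}; rho(e_{23}) = rho(\mathbf{e}_{2})rho(\mathbf{e}_{3}) = \begin{pmatrix} 0 & i \\ i & 0 \end{pmatrix}.
M = (1)*rho(e_{1}) + (7)*rho(e_{3}) + (-4)*rho(e_{12}) + (\frac{4}{5})*rho(e_{23}), summed entrywise:
Answer: \begin{pmatrix} 7 - 4 i & 1 + \frac{4 i}{5} \\ 1 + \frac{4 i}{5} & -7 + 4 i \end{pmatrix}


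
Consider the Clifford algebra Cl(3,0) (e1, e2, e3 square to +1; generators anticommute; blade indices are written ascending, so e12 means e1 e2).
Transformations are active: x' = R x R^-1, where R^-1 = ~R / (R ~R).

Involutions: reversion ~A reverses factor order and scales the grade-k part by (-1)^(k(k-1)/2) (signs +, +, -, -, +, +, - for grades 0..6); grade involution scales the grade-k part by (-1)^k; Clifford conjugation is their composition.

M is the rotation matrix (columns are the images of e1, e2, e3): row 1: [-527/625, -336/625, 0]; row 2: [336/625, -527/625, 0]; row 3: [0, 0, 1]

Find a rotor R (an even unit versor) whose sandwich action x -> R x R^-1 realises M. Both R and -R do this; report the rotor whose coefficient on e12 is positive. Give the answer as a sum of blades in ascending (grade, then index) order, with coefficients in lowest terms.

Method: write R = a + b12*e12 + b13*e13 + b23*e23 with a^2 + b12^2 + b13^2 + b23^2 = 1 (so R^-1 = ~R). Expanding the columns R e_j ~R gives tr M = 4a^2 - 1 and, from the antisymmetric part, M21 - M12 = -4a*b12, M13 - M31 = 4a*b13, M32 - M23 = -4a*b23.
Here tr M = -429/625, so a^2 = (1 + tr M)/4 = 49/625 and a = ±7/25. Taking a = 7/25: M21 - M12 = 672/625, M13 - M31 = 0, M32 - M23 = 0, giving b12 = -24/25, b13 = 0, b23 = 0, i.e. R = 7/25 - 24/25*e12.
Its e12 coefficient is negative, so report the other preimage -R.
Answer: -7/25 + 24/25*e12. Note: both R and -R realise this M (trace -429/625); the covering map identifies them, and the e12-coefficient sign is the tie-breaker.


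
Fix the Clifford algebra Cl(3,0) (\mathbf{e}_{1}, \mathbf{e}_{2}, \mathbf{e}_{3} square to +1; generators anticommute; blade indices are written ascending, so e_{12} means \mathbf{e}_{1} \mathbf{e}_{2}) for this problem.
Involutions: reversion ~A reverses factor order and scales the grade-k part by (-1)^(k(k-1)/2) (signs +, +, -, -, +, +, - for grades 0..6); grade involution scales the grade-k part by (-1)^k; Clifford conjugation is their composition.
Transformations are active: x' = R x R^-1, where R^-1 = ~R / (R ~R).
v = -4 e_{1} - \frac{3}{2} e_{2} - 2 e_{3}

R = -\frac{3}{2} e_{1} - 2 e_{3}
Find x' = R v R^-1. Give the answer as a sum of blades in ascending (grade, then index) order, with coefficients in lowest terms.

~R = -\frac{3}{2} e_{1} - 2 e_{3}, and R ~R = \frac{25}{4}, so R^-1 = ~R / (\frac{25}{4}).
R v = 10 + \frac{9}{4} e_{12} - 5 e_{13} - 3 e_{23}
Answer: -\frac{4}{5} e_{1} + \frac{3}{2} e_{2} - \frac{22}{5} e_{3}


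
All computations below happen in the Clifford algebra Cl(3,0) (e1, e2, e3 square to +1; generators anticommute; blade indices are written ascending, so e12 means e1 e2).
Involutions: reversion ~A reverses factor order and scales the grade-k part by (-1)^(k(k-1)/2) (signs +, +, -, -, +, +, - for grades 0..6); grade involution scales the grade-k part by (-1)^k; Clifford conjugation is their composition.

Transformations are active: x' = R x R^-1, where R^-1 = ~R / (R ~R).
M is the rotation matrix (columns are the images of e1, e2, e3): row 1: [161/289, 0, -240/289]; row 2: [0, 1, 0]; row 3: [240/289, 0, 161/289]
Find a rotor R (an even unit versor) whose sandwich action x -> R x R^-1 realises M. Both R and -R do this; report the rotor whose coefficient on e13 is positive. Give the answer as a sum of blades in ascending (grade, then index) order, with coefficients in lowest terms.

Method: write R = a + b12*e12 + b13*e13 + b23*e23 with a^2 + b12^2 + b13^2 + b23^2 = 1 (so R^-1 = ~R). Expanding the columns R e_j ~R gives tr M = 4a^2 - 1 and, from the antisymmetric part, M21 - M12 = -4a*b12, M13 - M31 = 4a*b13, M32 - M23 = -4a*b23.
Here tr M = 611/289, so a^2 = (1 + tr M)/4 = 225/289 and a = ±15/17. Taking a = 15/17: M21 - M12 = 0, M13 - M31 = -480/289, M32 - M23 = 0, giving b12 = 0, b13 = -8/17, b23 = 0, i.e. R = 15/17 - 8/17*e13.
Its e13 coefficient is negative, so report the other preimage -R.
Answer: -15/17 + 8/17*e13. Why the constraint matters: R and -R act identically through the sandwich — M has trace 611/289 either way — so only the sign condition on e13 picks one of the two preimages.


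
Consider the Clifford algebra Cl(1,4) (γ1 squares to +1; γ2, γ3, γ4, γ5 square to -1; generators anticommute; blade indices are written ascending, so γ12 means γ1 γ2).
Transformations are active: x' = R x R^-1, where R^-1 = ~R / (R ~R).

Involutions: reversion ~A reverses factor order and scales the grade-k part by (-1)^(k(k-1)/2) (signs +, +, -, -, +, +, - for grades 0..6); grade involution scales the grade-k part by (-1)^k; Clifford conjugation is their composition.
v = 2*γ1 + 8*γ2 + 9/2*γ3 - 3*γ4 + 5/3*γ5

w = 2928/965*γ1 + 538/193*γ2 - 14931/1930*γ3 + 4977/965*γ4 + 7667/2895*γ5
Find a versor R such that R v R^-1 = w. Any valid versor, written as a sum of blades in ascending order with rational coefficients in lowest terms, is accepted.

Sketch: the shared square -3313/36 makes R = v + w = 4858/965*γ1 + 2082/193*γ2 - 3123/965*γ3 + 2082/965*γ4 + 4164/965*γ5 the natural versor; its sandwich fixes that direction, negates (v - w)/2, and sends v to w.
Answer: 4858/965*γ1 + 2082/193*γ2 - 3123/965*γ3 + 2082/965*γ4 + 4164/965*γ5


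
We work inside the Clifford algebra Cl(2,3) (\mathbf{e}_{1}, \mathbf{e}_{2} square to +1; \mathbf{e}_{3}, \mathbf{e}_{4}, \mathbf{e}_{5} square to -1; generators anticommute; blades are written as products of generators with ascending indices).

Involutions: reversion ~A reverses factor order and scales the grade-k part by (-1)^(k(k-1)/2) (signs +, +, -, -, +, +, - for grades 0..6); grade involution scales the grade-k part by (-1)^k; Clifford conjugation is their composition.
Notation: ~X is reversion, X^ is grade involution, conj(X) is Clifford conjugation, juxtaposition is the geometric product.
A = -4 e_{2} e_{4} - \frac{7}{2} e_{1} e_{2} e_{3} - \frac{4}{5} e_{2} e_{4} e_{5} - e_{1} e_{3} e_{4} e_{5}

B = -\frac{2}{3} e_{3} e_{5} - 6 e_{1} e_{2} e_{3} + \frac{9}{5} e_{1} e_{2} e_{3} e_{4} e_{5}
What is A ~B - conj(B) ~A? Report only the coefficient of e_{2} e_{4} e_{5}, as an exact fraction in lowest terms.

first term: -21 - \frac{9}{5} e_{2} - \frac{36}{25} e_{1} e_{3} - \frac{2}{3} e_{1} e_{4} - \frac{63}{10} e_{4} e_{5} + \frac{7}{3} e_{1} e_{2} e_{5} - 24 e_{1} e_{3} e_{4} + \frac{36}{5} e_{1} e_{3} e_{5} + \frac{8}{15} e_{2} e_{3} e_{4} + 6 e_{2} e_{4} e_{5} + \frac{24}{5} e_{1} e_{3} e_{4} e_{5} + \frac{8}{3} e_{2} e_{3} e_{4} e_{5}
second term: -21 + \frac{9}{5} e_{2} - \frac{36}{25} e_{1} e_{3} - \frac{2}{3} e_{1} e_{4} - \frac{63}{10} e_{4} e_{5} + \frac{7}{3} e_{1} e_{2} e_{5} + 24 e_{1} e_{3} e_{4} + \frac{36}{5} e_{1} e_{3} e_{5} + \frac{8}{15} e_{2} e_{3} e_{4} - 6 e_{2} e_{4} e_{5} + \frac{24}{5} e_{1} e_{3} e_{4} e_{5} - \frac{8}{3} e_{2} e_{3} e_{4} e_{5}
Answer: 12


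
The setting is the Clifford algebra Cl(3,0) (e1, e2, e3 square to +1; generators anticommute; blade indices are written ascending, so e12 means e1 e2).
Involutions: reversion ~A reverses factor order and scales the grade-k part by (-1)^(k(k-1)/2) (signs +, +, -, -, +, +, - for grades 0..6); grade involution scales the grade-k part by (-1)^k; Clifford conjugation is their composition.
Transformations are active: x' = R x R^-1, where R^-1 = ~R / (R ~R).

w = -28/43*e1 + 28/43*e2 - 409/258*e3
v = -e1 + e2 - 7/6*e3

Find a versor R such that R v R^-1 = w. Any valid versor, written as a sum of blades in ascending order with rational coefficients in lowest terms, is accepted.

Since q(v) = q(w) = 121/36, the sum R = v + w = -71/43*e1 + 71/43*e2 - 355/129*e3 does the job whenever invertible.
Answer: -71/43*e1 + 71/43*e2 - 355/129*e3


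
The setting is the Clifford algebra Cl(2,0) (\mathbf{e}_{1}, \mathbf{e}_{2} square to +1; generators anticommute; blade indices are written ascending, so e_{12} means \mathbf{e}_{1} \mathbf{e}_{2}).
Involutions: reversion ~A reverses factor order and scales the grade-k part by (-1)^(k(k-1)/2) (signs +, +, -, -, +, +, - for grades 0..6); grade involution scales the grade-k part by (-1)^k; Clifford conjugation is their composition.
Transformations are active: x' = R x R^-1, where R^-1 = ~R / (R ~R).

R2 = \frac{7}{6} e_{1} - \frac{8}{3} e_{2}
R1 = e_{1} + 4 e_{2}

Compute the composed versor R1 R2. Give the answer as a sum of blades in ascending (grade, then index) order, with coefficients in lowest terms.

Distribute over the terms of R1 (each basis-blade product reordered to ascending indices, repeated generators contracted through their squares):
(e_{1}) R2 = \frac{7}{6} - \frac{8}{3} e_{12}
(4 e_{2}) R2 = -\frac{32}{3} - \frac{14}{3} e_{12}
Summing the partial products and collecting blades:
Answer: -\frac{19}{2} - \frac{22}{3} e_{12}


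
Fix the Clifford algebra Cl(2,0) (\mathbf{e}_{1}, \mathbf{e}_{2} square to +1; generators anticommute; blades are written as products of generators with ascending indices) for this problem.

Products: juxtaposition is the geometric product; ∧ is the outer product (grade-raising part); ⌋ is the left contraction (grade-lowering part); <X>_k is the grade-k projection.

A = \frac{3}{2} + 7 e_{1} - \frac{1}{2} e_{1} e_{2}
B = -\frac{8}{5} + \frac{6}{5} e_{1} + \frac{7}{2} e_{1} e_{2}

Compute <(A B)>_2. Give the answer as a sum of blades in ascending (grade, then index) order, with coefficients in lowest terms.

step 1: \frac{31}{4} - \frac{47}{5} e_{1} + \frac{251}{10} e_{2} + \frac{121}{20} e_{1} e_{2}
step 2: \frac{121}{20} e_{1} e_{2}
Answer: \frac{121}{20} e_{1} e_{2}


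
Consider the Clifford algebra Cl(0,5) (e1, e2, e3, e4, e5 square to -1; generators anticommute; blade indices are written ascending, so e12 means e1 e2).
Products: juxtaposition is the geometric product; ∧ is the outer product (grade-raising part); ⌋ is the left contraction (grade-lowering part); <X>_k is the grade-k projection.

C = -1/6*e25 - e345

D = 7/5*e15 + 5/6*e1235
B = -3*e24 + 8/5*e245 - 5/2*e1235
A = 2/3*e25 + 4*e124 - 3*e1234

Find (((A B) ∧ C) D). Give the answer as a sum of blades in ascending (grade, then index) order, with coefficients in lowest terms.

step 1: 12*e1 + 16/15*e4 + 22/3*e13 - 32/5*e15 - 11/2*e45 - 24/5*e135 - 10*e345
step 2: -2*e125 + 8/45*e245 + 11/9*e1235 - 12*e1345
step 3: 55/54 - 14/5*e2 + 5/3*e3 - 77/45*e23 + 10*e24 + 84/5*e34 + 56/225*e124 - 4/27*e134
Answer: 55/54 - 14/5*e2 + 5/3*e3 - 77/45*e23 + 10*e24 + 84/5*e34 + 56/225*e124 - 4/27*e134


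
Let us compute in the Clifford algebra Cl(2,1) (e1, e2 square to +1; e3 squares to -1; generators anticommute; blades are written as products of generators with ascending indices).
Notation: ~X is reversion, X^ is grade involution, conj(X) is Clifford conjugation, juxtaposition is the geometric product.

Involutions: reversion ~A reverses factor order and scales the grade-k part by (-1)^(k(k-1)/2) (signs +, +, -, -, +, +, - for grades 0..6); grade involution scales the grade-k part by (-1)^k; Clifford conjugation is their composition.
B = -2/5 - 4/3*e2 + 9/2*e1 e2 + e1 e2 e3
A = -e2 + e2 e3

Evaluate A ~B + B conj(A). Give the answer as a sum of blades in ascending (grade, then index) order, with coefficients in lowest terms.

first term: 4/3 - 11/2*e1 + 2/5*e2 + 4/3*e3 + 7/2*e1 e3 - 2/5*e2 e3
second term: -4/3 + 7/2*e1 - 2/5*e2 + 4/3*e3 - 11/2*e1 e3 + 2/5*e2 e3
Answer: -2*e1 + 8/3*e3 - 2*e1 e3


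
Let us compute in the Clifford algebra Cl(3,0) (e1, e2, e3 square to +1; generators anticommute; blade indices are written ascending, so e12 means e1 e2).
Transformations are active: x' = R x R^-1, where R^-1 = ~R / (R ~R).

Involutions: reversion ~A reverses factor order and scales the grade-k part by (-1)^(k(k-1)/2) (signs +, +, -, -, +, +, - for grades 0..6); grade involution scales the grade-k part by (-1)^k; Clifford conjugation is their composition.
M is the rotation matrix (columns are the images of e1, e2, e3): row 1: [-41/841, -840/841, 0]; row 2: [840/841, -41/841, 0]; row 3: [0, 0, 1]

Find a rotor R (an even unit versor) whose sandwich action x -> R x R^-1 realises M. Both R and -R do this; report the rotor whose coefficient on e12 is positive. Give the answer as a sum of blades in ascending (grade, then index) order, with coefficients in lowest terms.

Method: write R = a + b12*e12 + b13*e13 + b23*e23 with a^2 + b12^2 + b13^2 + b23^2 = 1 (so R^-1 = ~R). Expanding the columns R e_j ~R gives tr M = 4a^2 - 1 and, from the antisymmetric part, M21 - M12 = -4a*b12, M13 - M31 = 4a*b13, M32 - M23 = -4a*b23.
Here tr M = 759/841, so a^2 = (1 + tr M)/4 = 400/841 and a = ±20/29. Taking a = 20/29: M21 - M12 = 1680/841, M13 - M31 = 0, M32 - M23 = 0, giving b12 = -21/29, b13 = 0, b23 = 0, i.e. R = 20/29 - 21/29*e12.
Its e12 coefficient is negative, so report the other preimage -R.
Answer: -20/29 + 21/29*e12. Why the constraint matters: R and -R act identically through the sandwich — M has trace 759/841 either way — so only the sign condition on e12 picks one of the two preimages.


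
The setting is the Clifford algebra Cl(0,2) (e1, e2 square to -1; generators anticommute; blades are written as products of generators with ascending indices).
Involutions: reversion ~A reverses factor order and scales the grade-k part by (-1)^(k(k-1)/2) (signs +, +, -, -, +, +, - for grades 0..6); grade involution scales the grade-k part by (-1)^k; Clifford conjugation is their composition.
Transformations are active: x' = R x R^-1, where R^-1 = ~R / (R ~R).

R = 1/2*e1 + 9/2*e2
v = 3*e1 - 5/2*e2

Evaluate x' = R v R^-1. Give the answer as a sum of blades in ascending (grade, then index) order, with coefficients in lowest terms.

~R = 1/2*e1 + 9/2*e2, and R ~R = -41/2, so R^-1 = ~R / (-41/2).
R v = 39/4 - 59/4*e1 e2
Answer: -285/82*e1 - 73/41*e2


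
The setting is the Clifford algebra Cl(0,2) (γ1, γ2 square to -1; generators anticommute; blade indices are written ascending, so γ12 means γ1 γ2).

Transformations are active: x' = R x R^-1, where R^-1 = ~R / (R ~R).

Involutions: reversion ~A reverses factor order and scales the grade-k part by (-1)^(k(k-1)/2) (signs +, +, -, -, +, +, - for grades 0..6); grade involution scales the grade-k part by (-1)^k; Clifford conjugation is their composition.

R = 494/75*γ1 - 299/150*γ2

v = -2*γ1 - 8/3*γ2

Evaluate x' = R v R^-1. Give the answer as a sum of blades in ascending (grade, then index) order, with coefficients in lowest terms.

~R = 494/75*γ1 - 299/150*γ2, and R ~R = -213109/4500, so R^-1 = ~R / (-213109/4500).
R v = 1768/225 - 4849/225*γ12
Answer: -3514/18915*γ1 + 20984/6305*γ2


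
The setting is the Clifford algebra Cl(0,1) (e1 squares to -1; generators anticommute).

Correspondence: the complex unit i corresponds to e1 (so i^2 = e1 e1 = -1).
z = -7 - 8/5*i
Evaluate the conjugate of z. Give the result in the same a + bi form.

In blades: z = -7 - 8/5*e1.
Conjugation here is Clifford conjugation: the scalar is fixed and the grade-1 and grade-2 blades all flip sign, giving -7 + 8/5*e1; translating back:
Answer: -7 + 8/5*i


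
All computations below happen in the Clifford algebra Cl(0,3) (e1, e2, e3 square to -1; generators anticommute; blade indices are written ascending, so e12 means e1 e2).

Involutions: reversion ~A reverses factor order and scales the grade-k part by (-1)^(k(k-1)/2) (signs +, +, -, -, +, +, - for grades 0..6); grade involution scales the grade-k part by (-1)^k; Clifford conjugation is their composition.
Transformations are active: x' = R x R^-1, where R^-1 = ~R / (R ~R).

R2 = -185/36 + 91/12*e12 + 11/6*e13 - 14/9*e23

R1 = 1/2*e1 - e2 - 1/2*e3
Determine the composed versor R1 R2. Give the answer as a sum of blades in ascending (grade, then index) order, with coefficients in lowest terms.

Distribute over the terms of R1 (each basis-blade product reordered to ascending indices, repeated generators contracted through their squares):
(1/2*e1) R2 = -185/72*e1 - 91/24*e2 - 11/12*e3 - 7/9*e123
(-e2) R2 = -91/12*e1 + 185/36*e2 - 14/9*e3 + 11/6*e123
(-1/2*e3) R2 = -11/12*e1 + 7/9*e2 + 185/72*e3 - 91/24*e123
Summing the partial products and collecting blades:
Answer: -797/72*e1 + 17/8*e2 + 7/72*e3 - 197/72*e123


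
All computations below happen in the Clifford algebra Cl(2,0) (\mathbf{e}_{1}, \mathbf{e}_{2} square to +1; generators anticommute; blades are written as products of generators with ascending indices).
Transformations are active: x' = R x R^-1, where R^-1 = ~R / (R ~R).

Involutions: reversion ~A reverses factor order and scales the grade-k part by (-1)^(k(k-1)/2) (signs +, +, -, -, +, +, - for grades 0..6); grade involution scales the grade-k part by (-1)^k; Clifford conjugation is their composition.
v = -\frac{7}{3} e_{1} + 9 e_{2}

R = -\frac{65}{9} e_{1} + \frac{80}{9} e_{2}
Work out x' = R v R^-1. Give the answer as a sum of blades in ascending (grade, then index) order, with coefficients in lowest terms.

~R = -\frac{65}{9} e_{1} + \frac{80}{9} e_{2}, and R ~R = \frac{10625}{81}, so R^-1 = ~R / (\frac{10625}{81}).
R v = \frac{2615}{27} - \frac{1195}{27} e_{1} e_{2}
Answer: -\frac{3541}{425} e_{1} + \frac{5261}{1275} e_{2}


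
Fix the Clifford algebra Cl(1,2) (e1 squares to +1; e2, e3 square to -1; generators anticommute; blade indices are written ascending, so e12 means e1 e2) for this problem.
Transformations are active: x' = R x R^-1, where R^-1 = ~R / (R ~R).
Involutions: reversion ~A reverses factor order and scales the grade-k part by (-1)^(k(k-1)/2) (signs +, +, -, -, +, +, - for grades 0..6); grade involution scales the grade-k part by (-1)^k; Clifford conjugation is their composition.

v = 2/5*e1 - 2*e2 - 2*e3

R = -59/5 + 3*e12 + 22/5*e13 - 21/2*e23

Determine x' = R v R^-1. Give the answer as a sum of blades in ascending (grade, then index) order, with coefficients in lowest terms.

~R = -59/5 - 3*e12 - 22/5*e13 + 21/2*e23, and R ~R = 22113/100, so R^-1 = ~R / (22113/100).
R v = 252/25*e1 + 7/5*e2 + 1071/25*e3 - 7/5*e123
Answer: -1414/1053*e1 + 70/39*e2 - 13342/5265*e3


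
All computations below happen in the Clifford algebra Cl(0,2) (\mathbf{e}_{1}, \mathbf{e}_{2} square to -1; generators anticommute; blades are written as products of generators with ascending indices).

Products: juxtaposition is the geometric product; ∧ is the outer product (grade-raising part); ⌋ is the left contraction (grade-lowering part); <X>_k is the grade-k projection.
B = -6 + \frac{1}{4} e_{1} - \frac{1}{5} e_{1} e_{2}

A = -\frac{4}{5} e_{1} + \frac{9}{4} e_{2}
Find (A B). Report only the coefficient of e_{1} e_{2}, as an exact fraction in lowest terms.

step 1: \frac{1}{5} + \frac{87}{20} e_{1} - \frac{683}{50} e_{2} - \frac{9}{16} e_{1} e_{2}
Answer: -\frac{9}{16}


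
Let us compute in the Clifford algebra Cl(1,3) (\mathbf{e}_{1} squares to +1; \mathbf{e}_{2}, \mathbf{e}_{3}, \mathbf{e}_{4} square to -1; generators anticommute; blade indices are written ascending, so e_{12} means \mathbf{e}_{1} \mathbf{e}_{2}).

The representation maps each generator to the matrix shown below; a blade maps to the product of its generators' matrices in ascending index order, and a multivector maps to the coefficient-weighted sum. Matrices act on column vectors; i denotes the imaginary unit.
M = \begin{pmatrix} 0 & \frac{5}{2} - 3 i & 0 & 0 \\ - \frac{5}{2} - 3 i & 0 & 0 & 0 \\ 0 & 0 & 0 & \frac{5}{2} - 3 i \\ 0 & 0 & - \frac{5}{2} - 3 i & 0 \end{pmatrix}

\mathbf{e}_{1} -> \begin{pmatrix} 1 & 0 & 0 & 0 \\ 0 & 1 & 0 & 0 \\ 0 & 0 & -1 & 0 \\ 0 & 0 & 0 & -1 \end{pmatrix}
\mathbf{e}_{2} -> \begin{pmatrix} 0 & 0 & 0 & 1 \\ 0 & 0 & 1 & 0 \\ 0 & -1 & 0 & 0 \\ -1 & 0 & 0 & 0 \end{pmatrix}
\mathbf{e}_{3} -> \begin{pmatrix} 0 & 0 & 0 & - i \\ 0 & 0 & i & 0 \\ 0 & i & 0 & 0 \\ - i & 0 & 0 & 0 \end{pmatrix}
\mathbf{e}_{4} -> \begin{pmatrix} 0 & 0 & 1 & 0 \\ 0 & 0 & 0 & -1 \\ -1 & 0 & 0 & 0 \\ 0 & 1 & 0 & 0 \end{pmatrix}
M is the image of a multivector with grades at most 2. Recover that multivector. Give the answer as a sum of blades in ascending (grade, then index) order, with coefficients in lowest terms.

Method: the blade images are trace-orthogonal — tr(rho(e_A) rho(e_B)^-1) = 4 if A = B and 0 otherwise — and rho(e_A)^-1 = (e_A)^2 * rho(e_A) with (e_A)^2 = +1 or -1, so the coefficient of e_A in the preimage is (e_A)^2 * tr(M rho(e_A))/4.
Nonzero projections over blades of grade <= 2: e_{24}: (e_{24})^2 = -1, tr(M rho(e_{24})) = -10, coefficient \frac{5}{2}; e_{34}: (e_{34})^2 = -1, tr(M rho(e_{34})) = -12, coefficient 3. Every other blade of grade <= 2 projects to 0.
Answer: \frac{5}{2} e_{24} + 3 e_{34}


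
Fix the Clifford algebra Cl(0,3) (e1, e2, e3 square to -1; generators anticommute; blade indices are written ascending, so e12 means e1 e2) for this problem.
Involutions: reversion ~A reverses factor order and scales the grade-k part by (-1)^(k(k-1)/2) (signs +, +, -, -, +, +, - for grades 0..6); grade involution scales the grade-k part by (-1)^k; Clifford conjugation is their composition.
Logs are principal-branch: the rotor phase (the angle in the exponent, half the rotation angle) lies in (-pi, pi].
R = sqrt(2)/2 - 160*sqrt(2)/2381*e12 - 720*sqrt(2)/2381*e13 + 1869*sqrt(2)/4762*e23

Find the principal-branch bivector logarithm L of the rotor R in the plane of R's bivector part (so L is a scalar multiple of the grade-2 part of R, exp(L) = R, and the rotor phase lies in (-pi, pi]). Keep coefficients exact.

The scalar part of R is sqrt(2)/2, and that scalar determines the rotor phase on the principal branch; recovering the unit plane as bivector-part over sine of the phase gives L = phase * plane.
Concretely: cos(phase) = sqrt(2)/2 gives phase = ±pi/4, and since phase/sin(phase) is even the sign is immaterial: L = (phase/sin(phase)) * <R>_2 = (sqrt(2)*pi/4) * <R>_2.
Answer: -80*pi/2381*e12 - 360*pi/2381*e13 + 1869*pi/9524*e23


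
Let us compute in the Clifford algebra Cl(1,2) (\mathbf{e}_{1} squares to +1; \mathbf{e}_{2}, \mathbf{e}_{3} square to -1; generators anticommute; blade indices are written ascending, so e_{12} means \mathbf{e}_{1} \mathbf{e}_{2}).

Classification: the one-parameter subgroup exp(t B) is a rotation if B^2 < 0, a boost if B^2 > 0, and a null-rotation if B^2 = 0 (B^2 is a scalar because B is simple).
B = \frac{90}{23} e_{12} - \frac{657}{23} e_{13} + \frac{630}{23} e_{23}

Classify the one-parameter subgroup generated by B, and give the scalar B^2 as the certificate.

B^2 term by term: the squares give (\frac{90}{23})^2*(e_{12})^2 + (-\frac{657}{23})^2*(e_{13})^2 + (\frac{630}{23})^2*(e_{23})^2 = \frac{8100}{529}*(+1) + \frac{431649}{529}*(+1) + \frac{396900}{529}*(-1) = 81 (each basis 2-blade squares to minus the product of its generators' squares); cross terms between blades sharing an index anticommute and cancel. So B^2 = 81.
Answer: boost, certificate B^2 = 81. Because 81 is invariant under every versor sandwich, the classification follows from its sign alone.


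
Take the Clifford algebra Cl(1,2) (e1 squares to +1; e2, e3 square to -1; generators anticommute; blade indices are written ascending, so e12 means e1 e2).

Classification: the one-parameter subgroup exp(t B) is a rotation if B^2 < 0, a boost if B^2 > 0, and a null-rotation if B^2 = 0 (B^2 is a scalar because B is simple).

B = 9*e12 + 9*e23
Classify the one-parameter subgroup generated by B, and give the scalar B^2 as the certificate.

B^2 term by term: the squares give (9)^2*(e12)^2 + (9)^2*(e23)^2 = 81*(+1) + 81*(-1) = 0 (each basis 2-blade squares to minus the product of its generators' squares); cross terms between blades sharing an index anticommute and cancel. So B^2 = 0.
Answer: null-rotation, certificate B^2 = 0. Because 0 is invariant under every versor sandwich, the classification follows from its sign alone.


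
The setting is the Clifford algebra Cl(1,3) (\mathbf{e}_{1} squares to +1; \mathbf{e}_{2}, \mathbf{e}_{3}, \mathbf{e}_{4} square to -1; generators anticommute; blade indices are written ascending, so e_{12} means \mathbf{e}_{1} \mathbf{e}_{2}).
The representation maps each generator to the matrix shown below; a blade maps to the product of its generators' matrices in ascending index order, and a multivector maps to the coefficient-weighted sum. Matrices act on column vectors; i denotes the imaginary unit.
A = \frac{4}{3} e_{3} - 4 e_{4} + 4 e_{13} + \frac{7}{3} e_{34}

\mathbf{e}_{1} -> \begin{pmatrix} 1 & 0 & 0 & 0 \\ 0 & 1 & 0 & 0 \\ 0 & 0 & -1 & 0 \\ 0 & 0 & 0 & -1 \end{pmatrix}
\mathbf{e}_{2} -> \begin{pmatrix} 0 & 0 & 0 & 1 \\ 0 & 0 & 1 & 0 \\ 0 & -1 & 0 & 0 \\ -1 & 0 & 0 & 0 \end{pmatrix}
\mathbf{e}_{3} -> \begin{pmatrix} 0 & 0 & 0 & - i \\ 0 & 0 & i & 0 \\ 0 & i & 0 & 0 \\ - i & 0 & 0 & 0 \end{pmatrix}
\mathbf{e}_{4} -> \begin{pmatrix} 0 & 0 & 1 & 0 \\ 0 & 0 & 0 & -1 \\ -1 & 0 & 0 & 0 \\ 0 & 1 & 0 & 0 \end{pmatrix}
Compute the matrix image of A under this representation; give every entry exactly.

Bivector images (products of the table entries): rho(e_{13}) = rho(\mathbf{e}_{1})rho(\mathbf{e}_{3}) = \begin{pmatrix} 0 & 0 & 0 & - i \\ 0 & 0 & i & 0 \\ 0 & - i & 0 & 0 \\ i & 0 & 0 & 0 \end{pmatrix}; rho(e_{34}) = rho(\mathbf{e}_{3})rho(\mathbf{e}_{4}) = \begin{pmatrix} 0 & - i & 0 & 0 \\ - i & 0 & 0 & 0 \\ 0 & 0 & 0 & - i \\ 0 & 0 & - i & 0 \end{pmatrix}.
M = (\frac{4}{3})*rho(e_{3}) + (-4)*rho(e_{4}) + (4)*rho(e_{13}) + (\frac{7}{3})*rho(e_{34}), summed entrywise:
Answer: \begin{pmatrix} 0 & - \frac{7 i}{3} & -4 & - \frac{16 i}{3} \\ - \frac{7 i}{3} & 0 & \frac{16 i}{3} & 4 \\ 4 & - \frac{8 i}{3} & 0 & - \frac{7 i}{3} \\ \frac{8 i}{3} & -4 & - \frac{7 i}{3} & 0 \end{pmatrix}


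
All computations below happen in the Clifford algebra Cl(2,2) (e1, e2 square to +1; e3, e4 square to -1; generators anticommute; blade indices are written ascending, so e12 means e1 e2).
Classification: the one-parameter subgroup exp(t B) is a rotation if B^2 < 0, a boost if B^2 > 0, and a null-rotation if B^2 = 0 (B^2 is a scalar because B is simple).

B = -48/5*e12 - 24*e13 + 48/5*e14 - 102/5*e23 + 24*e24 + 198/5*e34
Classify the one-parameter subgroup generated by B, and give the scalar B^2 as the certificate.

B^2 term by term: the squares give (-48/5)^2*(e12)^2 + (-24)^2*(e13)^2 + (48/5)^2*(e14)^2 + (-102/5)^2*(e23)^2 + (24)^2*(e24)^2 + (198/5)^2*(e34)^2 = 2304/25*(-1) + 576*(+1) + 2304/25*(+1) + 10404/25*(+1) + 576*(+1) + 39204/25*(-1) = 0 (each basis 2-blade squares to minus the product of its generators' squares); cross terms between blades sharing an index anticommute and cancel; the commuting (index-disjoint) pairs give grade-4 terms 2*c*c'*(blade product), which cancel blade by blade — e1234: -19008/25 + 1152 - 9792/25 = 0 — confirming B is simple. So B^2 = 0.
Answer: null-rotation, certificate B^2 = 0. The scalar 0 is the complete invariant here: its sign names the subgroup type.


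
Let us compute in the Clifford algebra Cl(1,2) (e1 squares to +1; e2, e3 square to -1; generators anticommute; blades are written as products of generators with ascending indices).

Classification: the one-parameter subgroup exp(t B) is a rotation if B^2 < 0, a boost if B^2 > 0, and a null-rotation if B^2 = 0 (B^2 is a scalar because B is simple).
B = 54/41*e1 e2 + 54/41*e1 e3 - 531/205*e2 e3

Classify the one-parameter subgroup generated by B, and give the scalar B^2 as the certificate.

B^2 term by term: the squares give (54/41)^2*(e1 e2)^2 + (54/41)^2*(e1 e3)^2 + (-531/205)^2*(e2 e3)^2 = 2916/1681*(+1) + 2916/1681*(+1) + 281961/42025*(-1) = -81/25 (each basis 2-blade squares to minus the product of its generators' squares); cross terms between blades sharing an index anticommute and cancel. So B^2 = -81/25.
Answer: rotation, certificate B^2 = -81/25. No conjugation can change B^2 = -81/25; the sign gives the class.


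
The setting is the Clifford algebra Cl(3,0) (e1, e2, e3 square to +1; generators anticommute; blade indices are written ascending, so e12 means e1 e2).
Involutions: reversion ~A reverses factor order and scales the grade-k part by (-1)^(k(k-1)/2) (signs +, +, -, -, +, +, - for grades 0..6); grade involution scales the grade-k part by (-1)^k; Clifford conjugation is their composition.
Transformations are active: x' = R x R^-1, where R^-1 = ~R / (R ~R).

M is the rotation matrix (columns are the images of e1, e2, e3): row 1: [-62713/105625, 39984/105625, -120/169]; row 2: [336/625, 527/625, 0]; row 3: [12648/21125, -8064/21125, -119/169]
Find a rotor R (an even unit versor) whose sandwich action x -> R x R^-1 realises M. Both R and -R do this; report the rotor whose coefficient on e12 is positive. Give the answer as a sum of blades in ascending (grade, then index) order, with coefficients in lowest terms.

Method: write R = a + b12*e12 + b13*e13 + b23*e23 with a^2 + b12^2 + b13^2 + b23^2 = 1 (so R^-1 = ~R). Expanding the columns R e_j ~R gives tr M = 4a^2 - 1 and, from the antisymmetric part, M21 - M12 = -4a*b12, M13 - M31 = 4a*b13, M32 - M23 = -4a*b23.
Here tr M = -1921/4225, so a^2 = (1 + tr M)/4 = 576/4225 and a = ±24/65. Taking a = 24/65: M21 - M12 = 672/4225, M13 - M31 = -27648/21125, M32 - M23 = -8064/21125, giving b12 = -7/65, b13 = -288/325, b23 = 84/325, i.e. R = 24/65 - 7/65*e12 - 288/325*e13 + 84/325*e23.
Its e12 coefficient is negative, so report the other preimage -R.
Answer: -24/65 + 7/65*e12 + 288/325*e13 - 84/325*e23. Note: both R and -R realise this M (trace -1921/4225); the covering map identifies them, and the e12-coefficient sign is the tie-breaker.
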